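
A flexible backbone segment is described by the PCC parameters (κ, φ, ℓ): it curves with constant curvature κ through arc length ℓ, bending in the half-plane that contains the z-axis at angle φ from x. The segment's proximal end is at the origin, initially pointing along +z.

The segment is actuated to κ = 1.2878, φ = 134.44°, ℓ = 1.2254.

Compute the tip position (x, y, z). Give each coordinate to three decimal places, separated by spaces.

-0.548 0.558 0.776

θ = κ·ℓ = 1.2878 × 1.2254 = 1.57807 rad
ρ = (1 − cos θ)/κ = (1 − -0.00727)/1.2878 = 0.78217
z = sin θ / κ = 0.99997/1.2878 = 0.77650
x = ρ cos φ = 0.78217 × cos(134.44°) = -0.54764
y = ρ sin φ = 0.78217 × sin(134.44°) = 0.55845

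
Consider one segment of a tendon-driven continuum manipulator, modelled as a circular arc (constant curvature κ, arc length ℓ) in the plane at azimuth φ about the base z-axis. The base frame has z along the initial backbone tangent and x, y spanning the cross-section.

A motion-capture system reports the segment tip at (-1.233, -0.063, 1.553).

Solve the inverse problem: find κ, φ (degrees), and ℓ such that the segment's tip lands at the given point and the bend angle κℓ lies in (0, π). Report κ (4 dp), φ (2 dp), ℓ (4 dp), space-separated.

ρ = √(x²+y²) = √(-1.233² + -0.063²) = 1.23461
φ = atan2(y, x) mod 360° = atan2(-0.063, -1.233) = 182.9250°
|p|² = ρ² + z² = 1.23461² + 1.553² = 3.93607
κ = 2ρ / |p|² = 2×1.23461 / 3.93607 = 0.62733
θ = 2·atan2(ρ, z) = 2·atan2(1.23461, 1.553) = 1.34335 rad
ℓ = θ/κ = 1.34335/0.62733 = 2.14137

0.6273 182.92 2.1414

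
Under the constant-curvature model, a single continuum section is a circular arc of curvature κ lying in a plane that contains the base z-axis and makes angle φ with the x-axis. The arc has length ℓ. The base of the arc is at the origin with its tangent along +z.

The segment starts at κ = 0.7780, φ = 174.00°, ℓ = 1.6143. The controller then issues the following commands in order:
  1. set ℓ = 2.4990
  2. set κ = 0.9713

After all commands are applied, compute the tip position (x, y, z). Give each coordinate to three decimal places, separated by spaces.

-1.798 0.189 0.674

initial: κ=0.7780, φ=174.00°, ℓ=1.6143
cmd 1: set ℓ=2.4990 → (κ,φ,ℓ)=(0.7780,174.00°,2.4990) → tip=(-1.7446,0.1834,1.1968)
cmd 2: set κ=0.9713 → (κ,φ,ℓ)=(0.9713,174.00°,2.4990) → tip=(-1.7975,0.1889,0.6745)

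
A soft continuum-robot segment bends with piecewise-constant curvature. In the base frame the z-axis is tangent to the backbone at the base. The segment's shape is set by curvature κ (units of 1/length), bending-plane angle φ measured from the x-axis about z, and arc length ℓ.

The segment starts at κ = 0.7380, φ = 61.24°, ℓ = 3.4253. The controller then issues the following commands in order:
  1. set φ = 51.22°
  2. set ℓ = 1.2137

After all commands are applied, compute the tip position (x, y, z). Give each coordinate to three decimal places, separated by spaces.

0.318 0.396 1.058

initial: κ=0.7380, φ=61.24°, ℓ=3.4253
cmd 1: set φ=51.22° → (κ,φ,ℓ)=(0.7380,51.22°,3.4253) → tip=(1.5425,1.9199,0.7804)
cmd 2: set ℓ=1.2137 → (κ,φ,ℓ)=(0.7380,51.22°,1.2137) → tip=(0.3183,0.3962,1.0578)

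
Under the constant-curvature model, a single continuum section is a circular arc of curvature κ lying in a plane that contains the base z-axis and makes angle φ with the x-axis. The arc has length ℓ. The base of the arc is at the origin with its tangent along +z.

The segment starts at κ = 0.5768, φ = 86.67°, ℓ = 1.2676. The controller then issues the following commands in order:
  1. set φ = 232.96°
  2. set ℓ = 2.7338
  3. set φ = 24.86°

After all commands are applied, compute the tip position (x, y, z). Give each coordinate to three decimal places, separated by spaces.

initial: κ=0.5768, φ=86.67°, ℓ=1.2676
cmd 1: set φ=232.96° → (κ,φ,ℓ)=(0.5768,232.96°,1.2676) → tip=(-0.2669,-0.3537,1.1576)
cmd 2: set ℓ=2.7338 → (κ,φ,ℓ)=(0.5768,232.96°,2.7338) → tip=(-1.0507,-1.3923,1.7337)
cmd 3: set φ=24.86° → (κ,φ,ℓ)=(0.5768,24.86°,2.7338) → tip=(1.5826,0.7333,1.7337)

1.583 0.733 1.734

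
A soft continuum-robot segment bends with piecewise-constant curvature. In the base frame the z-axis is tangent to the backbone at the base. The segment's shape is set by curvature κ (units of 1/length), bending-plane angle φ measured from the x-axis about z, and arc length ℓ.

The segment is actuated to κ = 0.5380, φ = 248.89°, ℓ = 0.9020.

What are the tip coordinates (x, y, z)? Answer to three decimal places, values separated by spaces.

-0.077 -0.200 0.867

θ = κ·ℓ = 0.5380 × 0.9020 = 0.48528 rad
ρ = (1 − cos θ)/κ = (1 − 0.88455)/0.5380 = 0.21460
z = sin θ / κ = 0.46645/0.5380 = 0.86701
x = ρ cos φ = 0.21460 × cos(248.89°) = -0.07729
y = ρ sin φ = 0.21460 × sin(248.89°) = -0.20020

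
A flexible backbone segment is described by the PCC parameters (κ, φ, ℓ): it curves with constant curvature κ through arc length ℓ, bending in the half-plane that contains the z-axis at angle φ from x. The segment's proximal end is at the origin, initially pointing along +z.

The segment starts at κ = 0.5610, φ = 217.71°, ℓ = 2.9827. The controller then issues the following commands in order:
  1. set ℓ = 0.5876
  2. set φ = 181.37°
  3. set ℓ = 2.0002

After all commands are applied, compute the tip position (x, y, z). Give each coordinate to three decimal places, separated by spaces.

-1.009 -0.024 1.606

initial: κ=0.5610, φ=217.71°, ℓ=2.9827
cmd 1: set ℓ=0.5876 → (κ,φ,ℓ)=(0.5610,217.71°,0.5876) → tip=(-0.0759,-0.0587,0.5770)
cmd 2: set φ=181.37° → (κ,φ,ℓ)=(0.5610,181.37°,0.5876) → tip=(-0.0959,-0.0023,0.5770)
cmd 3: set ℓ=2.0002 → (κ,φ,ℓ)=(0.5610,181.37°,2.0002) → tip=(-1.0090,-0.0241,1.6061)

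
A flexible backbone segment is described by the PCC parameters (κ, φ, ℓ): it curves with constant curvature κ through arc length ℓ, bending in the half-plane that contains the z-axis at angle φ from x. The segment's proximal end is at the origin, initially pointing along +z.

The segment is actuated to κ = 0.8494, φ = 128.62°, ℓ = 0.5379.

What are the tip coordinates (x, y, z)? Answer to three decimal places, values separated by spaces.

θ = κ·ℓ = 0.8494 × 0.5379 = 0.45689 rad
ρ = (1 − cos θ)/κ = (1 − 0.89743)/0.8494 = 0.12076
z = sin θ / κ = 0.44116/0.8494 = 0.51938
x = ρ cos φ = 0.12076 × cos(128.62°) = -0.07537
y = ρ sin φ = 0.12076 × sin(128.62°) = 0.09435

-0.075 0.094 0.519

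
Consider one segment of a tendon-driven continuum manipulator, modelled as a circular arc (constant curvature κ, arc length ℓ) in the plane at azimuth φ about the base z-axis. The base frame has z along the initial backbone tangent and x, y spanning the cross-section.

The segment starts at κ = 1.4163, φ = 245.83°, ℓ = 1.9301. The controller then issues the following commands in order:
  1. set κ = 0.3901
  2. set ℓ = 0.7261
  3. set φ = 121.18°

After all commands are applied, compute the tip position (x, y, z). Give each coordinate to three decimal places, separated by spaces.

-0.053 0.087 0.716

initial: κ=1.4163, φ=245.83°, ℓ=1.9301
cmd 1: set κ=0.3901 → (κ,φ,ℓ)=(0.3901,245.83°,1.9301) → tip=(-0.2837,-0.6322,1.7528)
cmd 2: set ℓ=0.7261 → (κ,φ,ℓ)=(0.3901,245.83°,0.7261) → tip=(-0.0418,-0.0932,0.7164)
cmd 3: set φ=121.18° → (κ,φ,ℓ)=(0.3901,121.18°,0.7261) → tip=(-0.0529,0.0874,0.7164)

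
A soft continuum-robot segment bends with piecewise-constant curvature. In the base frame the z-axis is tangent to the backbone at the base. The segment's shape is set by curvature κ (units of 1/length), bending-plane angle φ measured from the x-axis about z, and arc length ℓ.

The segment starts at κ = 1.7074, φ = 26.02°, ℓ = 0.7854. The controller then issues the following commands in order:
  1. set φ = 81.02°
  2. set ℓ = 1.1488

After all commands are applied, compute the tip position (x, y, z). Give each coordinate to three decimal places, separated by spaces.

0.126 0.799 0.542

initial: κ=1.7074, φ=26.02°, ℓ=0.7854
cmd 1: set φ=81.02° → (κ,φ,ℓ)=(1.7074,81.02°,0.7854) → tip=(0.0706,0.4467,0.5703)
cmd 2: set ℓ=1.1488 → (κ,φ,ℓ)=(1.7074,81.02°,1.1488) → tip=(0.1262,0.7988,0.5416)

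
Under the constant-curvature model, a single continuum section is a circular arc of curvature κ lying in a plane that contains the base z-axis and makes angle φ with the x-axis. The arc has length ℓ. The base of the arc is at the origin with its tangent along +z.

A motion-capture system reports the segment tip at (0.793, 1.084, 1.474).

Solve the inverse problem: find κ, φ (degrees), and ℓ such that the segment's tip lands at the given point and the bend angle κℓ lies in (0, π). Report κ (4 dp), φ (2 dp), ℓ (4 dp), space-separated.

ρ = √(x²+y²) = √(0.793² + 1.084²) = 1.34310
φ = atan2(y, x) mod 360° = atan2(1.084, 0.793) = 53.8127°
|p|² = ρ² + z² = 1.34310² + 1.474² = 3.97658
κ = 2ρ / |p|² = 2×1.34310 / 3.97658 = 0.67550
θ = 2·atan2(ρ, z) = 2·atan2(1.34310, 1.474) = 1.47793 rad
ℓ = θ/κ = 1.47793/0.67550 = 2.18789

0.6755 53.81 2.1879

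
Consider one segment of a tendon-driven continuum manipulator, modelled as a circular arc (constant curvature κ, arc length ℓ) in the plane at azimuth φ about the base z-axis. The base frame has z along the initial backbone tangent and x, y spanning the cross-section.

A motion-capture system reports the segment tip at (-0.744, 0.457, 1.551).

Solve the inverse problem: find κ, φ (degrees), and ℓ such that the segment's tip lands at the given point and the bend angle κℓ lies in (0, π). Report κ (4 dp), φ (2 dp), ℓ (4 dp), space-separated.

0.5512 148.44 1.8603

ρ = √(x²+y²) = √(-0.744² + 0.457²) = 0.87315
φ = atan2(y, x) mod 360° = atan2(0.457, -0.744) = 148.4398°
|p|² = ρ² + z² = 0.87315² + 1.551² = 3.16799
κ = 2ρ / |p|² = 2×0.87315 / 3.16799 = 0.55123
θ = 2·atan2(ρ, z) = 2·atan2(0.87315, 1.551) = 1.02547 rad
ℓ = θ/κ = 1.02547/0.55123 = 1.86033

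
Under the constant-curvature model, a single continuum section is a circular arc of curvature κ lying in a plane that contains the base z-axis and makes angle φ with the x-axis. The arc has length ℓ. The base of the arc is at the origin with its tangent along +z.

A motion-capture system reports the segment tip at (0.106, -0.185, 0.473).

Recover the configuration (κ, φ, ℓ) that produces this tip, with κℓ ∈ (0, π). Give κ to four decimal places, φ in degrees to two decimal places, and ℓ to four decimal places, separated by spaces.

1.5841 299.81 0.5347

ρ = √(x²+y²) = √(0.106² + -0.185²) = 0.21322
φ = atan2(y, x) mod 360° = atan2(-0.185, 0.106) = 299.8115°
|p|² = ρ² + z² = 0.21322² + 0.473² = 0.26919
κ = 2ρ / |p|² = 2×0.21322 / 0.26919 = 1.58413
θ = 2·atan2(ρ, z) = 2·atan2(0.21322, 0.473) = 0.84699 rad
ℓ = θ/κ = 0.84699/1.58413 = 0.53467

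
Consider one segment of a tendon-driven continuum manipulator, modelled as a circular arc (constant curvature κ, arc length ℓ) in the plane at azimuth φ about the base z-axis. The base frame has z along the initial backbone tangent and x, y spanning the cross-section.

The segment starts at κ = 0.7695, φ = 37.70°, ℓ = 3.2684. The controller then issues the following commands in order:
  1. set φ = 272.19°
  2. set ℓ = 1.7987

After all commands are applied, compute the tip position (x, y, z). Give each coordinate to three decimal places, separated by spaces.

initial: κ=0.7695, φ=37.70°, ℓ=3.2684
cmd 1: set φ=272.19° → (κ,φ,ℓ)=(0.7695,272.19°,3.2684) → tip=(0.0899,-2.3505,0.7620)
cmd 2: set ℓ=1.7987 → (κ,φ,ℓ)=(0.7695,272.19°,1.7987) → tip=(0.0404,-1.0576,1.2770)

0.040 -1.058 1.277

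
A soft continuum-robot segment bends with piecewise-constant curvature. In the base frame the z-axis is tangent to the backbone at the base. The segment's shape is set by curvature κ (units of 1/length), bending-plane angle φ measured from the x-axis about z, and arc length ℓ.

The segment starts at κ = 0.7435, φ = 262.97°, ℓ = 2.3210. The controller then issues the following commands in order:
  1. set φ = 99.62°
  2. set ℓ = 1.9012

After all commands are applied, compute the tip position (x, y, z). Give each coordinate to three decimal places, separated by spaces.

-0.190 1.118 1.328

initial: κ=0.7435, φ=262.97°, ℓ=2.3210
cmd 1: set φ=99.62° → (κ,φ,ℓ)=(0.7435,99.62°,2.3210) → tip=(-0.2594,1.5306,1.3289)
cmd 2: set ℓ=1.9012 → (κ,φ,ℓ)=(0.7435,99.62°,1.9012) → tip=(-0.1896,1.1184,1.3284)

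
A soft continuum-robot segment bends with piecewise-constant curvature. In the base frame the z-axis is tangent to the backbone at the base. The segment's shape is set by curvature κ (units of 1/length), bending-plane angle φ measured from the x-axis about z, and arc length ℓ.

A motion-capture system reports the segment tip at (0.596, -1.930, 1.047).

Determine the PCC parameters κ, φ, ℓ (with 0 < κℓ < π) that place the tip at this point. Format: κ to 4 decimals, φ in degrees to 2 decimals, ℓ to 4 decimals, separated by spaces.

0.7804 287.16 2.7999

ρ = √(x²+y²) = √(0.596² + -1.930²) = 2.01993
φ = atan2(y, x) mod 360° = atan2(-1.930, 0.596) = 287.1611°
|p|² = ρ² + z² = 2.01993² + 1.047² = 5.17633
κ = 2ρ / |p|² = 2×2.01993 / 5.17633 = 0.78045
θ = 2·atan2(ρ, z) = 2·atan2(2.01993, 1.047) = 2.18518 rad
ℓ = θ/κ = 2.18518/0.78045 = 2.79990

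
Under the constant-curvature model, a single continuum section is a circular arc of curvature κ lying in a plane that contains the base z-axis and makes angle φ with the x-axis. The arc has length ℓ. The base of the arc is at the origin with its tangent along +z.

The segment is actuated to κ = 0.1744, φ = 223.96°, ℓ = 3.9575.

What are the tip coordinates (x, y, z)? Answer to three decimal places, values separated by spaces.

θ = κ·ℓ = 0.1744 × 3.9575 = 0.69019 rad
ρ = (1 − cos θ)/κ = (1 − 0.77113)/0.1744 = 1.31235
z = sin θ / κ = 0.63668/0.1744 = 3.65070
x = ρ cos φ = 1.31235 × cos(223.96°) = -0.94466
y = ρ sin φ = 1.31235 × sin(223.96°) = -0.91097

-0.945 -0.911 3.651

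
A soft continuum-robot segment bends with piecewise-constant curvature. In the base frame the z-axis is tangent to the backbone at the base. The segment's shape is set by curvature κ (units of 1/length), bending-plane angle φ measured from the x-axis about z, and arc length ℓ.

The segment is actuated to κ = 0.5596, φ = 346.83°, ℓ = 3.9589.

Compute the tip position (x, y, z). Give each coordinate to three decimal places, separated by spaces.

2.786 -0.652 1.428

θ = κ·ℓ = 0.5596 × 3.9589 = 2.21540 rad
ρ = (1 − cos θ)/κ = (1 − -0.60088)/0.5596 = 2.86076
z = sin θ / κ = 0.79934/0.5596 = 1.42841
x = ρ cos φ = 2.86076 × cos(346.83°) = 2.78552
y = ρ sin φ = 2.86076 × sin(346.83°) = -0.65180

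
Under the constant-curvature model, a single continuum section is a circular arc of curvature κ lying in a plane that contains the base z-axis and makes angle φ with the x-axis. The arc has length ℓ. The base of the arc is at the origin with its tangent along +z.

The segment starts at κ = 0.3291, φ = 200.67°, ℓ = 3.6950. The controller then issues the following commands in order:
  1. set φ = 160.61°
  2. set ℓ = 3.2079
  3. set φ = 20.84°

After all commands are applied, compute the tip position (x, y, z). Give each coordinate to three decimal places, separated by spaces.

1.441 0.549 2.644

initial: κ=0.3291, φ=200.67°, ℓ=3.6950
cmd 1: set φ=160.61° → (κ,φ,ℓ)=(0.3291,160.61°,3.6950) → tip=(-1.8706,0.6584,2.8494)
cmd 2: set ℓ=3.2079 → (κ,φ,ℓ)=(0.3291,160.61°,3.2079) → tip=(-1.4543,0.5119,2.6443)
cmd 3: set φ=20.84° → (κ,φ,ℓ)=(0.3291,20.84°,3.2079) → tip=(1.4409,0.5485,2.6443)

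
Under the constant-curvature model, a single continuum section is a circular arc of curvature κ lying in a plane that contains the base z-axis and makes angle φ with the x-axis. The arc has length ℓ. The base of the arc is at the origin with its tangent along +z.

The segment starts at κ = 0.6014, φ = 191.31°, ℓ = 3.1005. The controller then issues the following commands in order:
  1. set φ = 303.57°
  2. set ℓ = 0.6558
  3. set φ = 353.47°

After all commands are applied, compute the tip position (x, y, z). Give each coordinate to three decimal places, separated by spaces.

0.127 -0.015 0.639

initial: κ=0.6014, φ=191.31°, ℓ=3.1005
cmd 1: set φ=303.57° → (κ,φ,ℓ)=(0.6014,303.57°,3.1005) → tip=(1.1857,-1.7867,1.5915)
cmd 2: set ℓ=0.6558 → (κ,φ,ℓ)=(0.6014,303.57°,0.6558) → tip=(0.0706,-0.1064,0.6389)
cmd 3: set φ=353.47° → (κ,φ,ℓ)=(0.6014,353.47°,0.6558) → tip=(0.1268,-0.0145,0.6389)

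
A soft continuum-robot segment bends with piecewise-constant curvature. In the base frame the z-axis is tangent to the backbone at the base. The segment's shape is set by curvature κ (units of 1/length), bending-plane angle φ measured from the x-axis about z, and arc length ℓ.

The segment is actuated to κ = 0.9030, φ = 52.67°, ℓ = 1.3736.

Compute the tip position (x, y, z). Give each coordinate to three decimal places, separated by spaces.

0.454 0.595 1.048

θ = κ·ℓ = 0.9030 × 1.3736 = 1.24036 rad
ρ = (1 − cos θ)/κ = (1 − 0.32446)/0.9030 = 0.74811
z = sin θ / κ = 0.94590/0.9030 = 1.04751
x = ρ cos φ = 0.74811 × cos(52.67°) = 0.45366
y = ρ sin φ = 0.74811 × sin(52.67°) = 0.59487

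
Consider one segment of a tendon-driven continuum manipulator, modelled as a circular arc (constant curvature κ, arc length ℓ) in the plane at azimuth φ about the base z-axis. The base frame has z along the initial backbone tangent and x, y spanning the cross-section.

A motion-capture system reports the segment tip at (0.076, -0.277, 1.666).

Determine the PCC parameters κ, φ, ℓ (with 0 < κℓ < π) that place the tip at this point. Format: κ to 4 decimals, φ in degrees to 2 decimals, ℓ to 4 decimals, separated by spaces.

0.2010 285.34 1.6988

ρ = √(x²+y²) = √(0.076² + -0.277²) = 0.28724
φ = atan2(y, x) mod 360° = atan2(-0.277, 0.076) = 285.3426°
|p|² = ρ² + z² = 0.28724² + 1.666² = 2.85806
κ = 2ρ / |p|² = 2×0.28724 / 2.85806 = 0.20100
θ = 2·atan2(ρ, z) = 2·atan2(0.28724, 1.666) = 0.34147 rad
ℓ = θ/κ = 0.34147/0.20100 = 1.69882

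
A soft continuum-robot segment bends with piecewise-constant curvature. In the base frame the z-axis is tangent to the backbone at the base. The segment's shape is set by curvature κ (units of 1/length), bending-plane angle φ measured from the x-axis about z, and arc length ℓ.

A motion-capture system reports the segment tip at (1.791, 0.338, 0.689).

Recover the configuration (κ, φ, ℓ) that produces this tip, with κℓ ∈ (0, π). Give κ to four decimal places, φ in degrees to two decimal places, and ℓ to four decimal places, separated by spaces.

0.9601 10.69 2.5192

ρ = √(x²+y²) = √(1.791² + 0.338²) = 1.82261
φ = atan2(y, x) mod 360° = atan2(0.338, 1.791) = 10.6872°
|p|² = ρ² + z² = 1.82261² + 0.689² = 3.79665
κ = 2ρ / |p|² = 2×1.82261 / 3.79665 = 0.96012
θ = 2·atan2(ρ, z) = 2·atan2(1.82261, 0.689) = 2.41875 rad
ℓ = θ/κ = 2.41875/0.96012 = 2.51922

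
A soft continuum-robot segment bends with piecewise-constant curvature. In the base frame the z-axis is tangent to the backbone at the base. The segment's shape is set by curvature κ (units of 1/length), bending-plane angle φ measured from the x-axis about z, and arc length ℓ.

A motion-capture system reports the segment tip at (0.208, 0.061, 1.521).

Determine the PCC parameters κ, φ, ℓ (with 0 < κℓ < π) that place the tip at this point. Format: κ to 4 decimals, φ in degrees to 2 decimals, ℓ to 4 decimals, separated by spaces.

ρ = √(x²+y²) = √(0.208² + 0.061²) = 0.21676
φ = atan2(y, x) mod 360° = atan2(0.061, 0.208) = 16.3448°
|p|² = ρ² + z² = 0.21676² + 1.521² = 2.36043
κ = 2ρ / |p|² = 2×0.21676 / 2.36043 = 0.18366
θ = 2·atan2(ρ, z) = 2·atan2(0.21676, 1.521) = 0.28312 rad
ℓ = θ/κ = 0.28312/0.18366 = 1.54151

0.1837 16.34 1.5415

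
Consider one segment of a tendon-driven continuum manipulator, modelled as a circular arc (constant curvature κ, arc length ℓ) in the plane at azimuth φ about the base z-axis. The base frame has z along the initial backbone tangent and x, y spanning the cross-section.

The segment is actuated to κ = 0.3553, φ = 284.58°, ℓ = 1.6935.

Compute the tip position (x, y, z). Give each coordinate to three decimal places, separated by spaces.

0.124 -0.478 1.593

θ = κ·ℓ = 0.3553 × 1.6935 = 0.60170 rad
ρ = (1 − cos θ)/κ = (1 − 0.82437)/0.3553 = 0.49430
z = sin θ / κ = 0.56605/0.3553 = 1.59315
x = ρ cos φ = 0.49430 × cos(284.58°) = 0.12443
y = ρ sin φ = 0.49430 × sin(284.58°) = -0.47838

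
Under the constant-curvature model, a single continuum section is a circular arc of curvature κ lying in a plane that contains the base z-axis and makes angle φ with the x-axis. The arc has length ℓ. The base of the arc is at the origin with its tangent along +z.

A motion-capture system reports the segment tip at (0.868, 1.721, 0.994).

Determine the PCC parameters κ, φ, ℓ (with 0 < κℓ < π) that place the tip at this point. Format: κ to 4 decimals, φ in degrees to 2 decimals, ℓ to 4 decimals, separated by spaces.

0.8196 63.24 2.6711

ρ = √(x²+y²) = √(0.868² + 1.721²) = 1.92750
φ = atan2(y, x) mod 360° = atan2(1.721, 0.868) = 63.2355°
|p|² = ρ² + z² = 1.92750² + 0.994² = 4.70330
κ = 2ρ / |p|² = 2×1.92750 / 4.70330 = 0.81964
θ = 2·atan2(ρ, z) = 2·atan2(1.92750, 0.994) = 2.18935 rad
ℓ = θ/κ = 2.18935/0.81964 = 2.67111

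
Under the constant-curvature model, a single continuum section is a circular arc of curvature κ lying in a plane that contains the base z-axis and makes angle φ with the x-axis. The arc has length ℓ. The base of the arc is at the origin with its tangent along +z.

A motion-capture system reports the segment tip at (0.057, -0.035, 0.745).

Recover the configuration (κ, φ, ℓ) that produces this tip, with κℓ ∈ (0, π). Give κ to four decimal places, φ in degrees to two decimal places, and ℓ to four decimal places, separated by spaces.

0.2391 328.45 0.7490

ρ = √(x²+y²) = √(0.057² + -0.035²) = 0.06689
φ = atan2(y, x) mod 360° = atan2(-0.035, 0.057) = 328.4486°
|p|² = ρ² + z² = 0.06689² + 0.745² = 0.55950
κ = 2ρ / |p|² = 2×0.06689 / 0.55950 = 0.23910
θ = 2·atan2(ρ, z) = 2·atan2(0.06689, 0.745) = 0.17908 rad
ℓ = θ/κ = 0.17908/0.23910 = 0.74900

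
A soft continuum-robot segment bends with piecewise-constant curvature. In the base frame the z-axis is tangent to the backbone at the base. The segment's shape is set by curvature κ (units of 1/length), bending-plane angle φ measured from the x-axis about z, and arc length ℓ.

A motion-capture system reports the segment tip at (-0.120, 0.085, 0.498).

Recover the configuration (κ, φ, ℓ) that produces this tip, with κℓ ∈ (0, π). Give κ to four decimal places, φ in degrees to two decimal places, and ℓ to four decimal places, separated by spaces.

ρ = √(x²+y²) = √(-0.120² + 0.085²) = 0.14705
φ = atan2(y, x) mod 360° = atan2(0.085, -0.120) = 144.6888°
|p|² = ρ² + z² = 0.14705² + 0.498² = 0.26963
κ = 2ρ / |p|² = 2×0.14705 / 0.26963 = 1.09079
θ = 2·atan2(ρ, z) = 2·atan2(0.14705, 0.498) = 0.57426 rad
ℓ = θ/κ = 0.57426/1.09079 = 0.52646

1.0908 144.69 0.5265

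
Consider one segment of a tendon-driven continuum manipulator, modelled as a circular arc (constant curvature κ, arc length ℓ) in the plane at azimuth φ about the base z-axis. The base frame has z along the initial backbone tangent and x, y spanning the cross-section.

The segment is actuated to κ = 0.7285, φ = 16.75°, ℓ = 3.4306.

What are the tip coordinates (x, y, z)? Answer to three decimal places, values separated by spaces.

2.367 0.712 0.822

θ = κ·ℓ = 0.7285 × 3.4306 = 2.49919 rad
ρ = (1 − cos θ)/κ = (1 − -0.80066)/0.7285 = 2.47174
z = sin θ / κ = 0.59912/0.7285 = 0.82240
x = ρ cos φ = 2.47174 × cos(16.75°) = 2.36686
y = ρ sin φ = 2.47174 × sin(16.75°) = 0.71235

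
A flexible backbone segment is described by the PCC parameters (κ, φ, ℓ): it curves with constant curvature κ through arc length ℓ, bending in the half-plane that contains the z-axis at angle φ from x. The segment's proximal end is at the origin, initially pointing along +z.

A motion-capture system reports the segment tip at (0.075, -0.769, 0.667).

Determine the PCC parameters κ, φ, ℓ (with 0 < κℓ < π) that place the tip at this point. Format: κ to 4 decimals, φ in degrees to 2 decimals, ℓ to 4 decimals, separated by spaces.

ρ = √(x²+y²) = √(0.075² + -0.769²) = 0.77265
φ = atan2(y, x) mod 360° = atan2(-0.769, 0.075) = 275.5704°
|p|² = ρ² + z² = 0.77265² + 0.667² = 1.04188
κ = 2ρ / |p|² = 2×0.77265 / 1.04188 = 1.48319
θ = 2·atan2(ρ, z) = 2·atan2(0.77265, 0.667) = 1.71730 rad
ℓ = θ/κ = 1.71730/1.48319 = 1.15785

1.4832 275.57 1.1578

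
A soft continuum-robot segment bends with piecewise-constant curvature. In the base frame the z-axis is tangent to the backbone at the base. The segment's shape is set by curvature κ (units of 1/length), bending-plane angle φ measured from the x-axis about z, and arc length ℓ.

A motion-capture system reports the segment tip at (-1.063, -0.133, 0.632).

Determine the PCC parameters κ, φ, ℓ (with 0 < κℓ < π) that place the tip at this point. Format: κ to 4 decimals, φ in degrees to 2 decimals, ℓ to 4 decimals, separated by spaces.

1.3849 187.13 1.4987

ρ = √(x²+y²) = √(-1.063² + -0.133²) = 1.07129
φ = atan2(y, x) mod 360° = atan2(-0.133, -1.063) = 187.1317°
|p|² = ρ² + z² = 1.07129² + 0.632² = 1.54708
κ = 2ρ / |p|² = 2×1.07129 / 1.54708 = 1.38491
θ = 2·atan2(ρ, z) = 2·atan2(1.07129, 0.632) = 2.07561 rad
ℓ = θ/κ = 2.07561/1.38491 = 1.49873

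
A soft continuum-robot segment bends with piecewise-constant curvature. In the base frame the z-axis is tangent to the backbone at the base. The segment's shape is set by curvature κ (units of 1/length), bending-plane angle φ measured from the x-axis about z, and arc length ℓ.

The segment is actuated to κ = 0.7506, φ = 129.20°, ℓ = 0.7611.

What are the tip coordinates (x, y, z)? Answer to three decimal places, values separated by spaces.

-0.134 0.164 0.720

θ = κ·ℓ = 0.7506 × 0.7611 = 0.57128 rad
ρ = (1 − cos θ)/κ = (1 − 0.84121)/0.7506 = 0.21155
z = sin θ / κ = 0.54071/0.7506 = 0.72037
x = ρ cos φ = 0.21155 × cos(129.20°) = -0.13371
y = ρ sin φ = 0.21155 × sin(129.20°) = 0.16394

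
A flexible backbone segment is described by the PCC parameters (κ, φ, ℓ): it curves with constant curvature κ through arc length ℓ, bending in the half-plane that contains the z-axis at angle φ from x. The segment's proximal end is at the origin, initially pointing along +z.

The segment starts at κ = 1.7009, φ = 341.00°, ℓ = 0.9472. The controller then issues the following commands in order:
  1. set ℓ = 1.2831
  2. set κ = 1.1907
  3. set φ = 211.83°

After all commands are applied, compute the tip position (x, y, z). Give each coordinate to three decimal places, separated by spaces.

-0.683 -0.424 0.839

initial: κ=1.7009, φ=341.00°, ℓ=0.9472
cmd 1: set ℓ=1.2831 → (κ,φ,ℓ)=(1.7009,341.00°,1.2831) → tip=(0.8751,-0.3013,0.4813)
cmd 2: set κ=1.1907 → (κ,φ,ℓ)=(1.1907,341.00°,1.2831) → tip=(0.7599,-0.2617,0.8391)
cmd 3: set φ=211.83° → (κ,φ,ℓ)=(1.1907,211.83°,1.2831) → tip=(-0.6829,-0.4239,0.8391)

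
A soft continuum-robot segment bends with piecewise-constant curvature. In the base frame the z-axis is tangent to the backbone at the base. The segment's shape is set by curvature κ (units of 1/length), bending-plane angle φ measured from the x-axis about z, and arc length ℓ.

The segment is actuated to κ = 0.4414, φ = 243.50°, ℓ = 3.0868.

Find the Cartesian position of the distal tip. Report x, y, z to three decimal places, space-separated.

-0.802 -1.608 2.217

θ = κ·ℓ = 0.4414 × 3.0868 = 1.36251 rad
ρ = (1 − cos θ)/κ = (1 − 0.20678)/0.4414 = 1.79705
z = sin θ / κ = 0.97839/0.4414 = 2.21656
x = ρ cos φ = 1.79705 × cos(243.50°) = -0.80184
y = ρ sin φ = 1.79705 × sin(243.50°) = -1.60825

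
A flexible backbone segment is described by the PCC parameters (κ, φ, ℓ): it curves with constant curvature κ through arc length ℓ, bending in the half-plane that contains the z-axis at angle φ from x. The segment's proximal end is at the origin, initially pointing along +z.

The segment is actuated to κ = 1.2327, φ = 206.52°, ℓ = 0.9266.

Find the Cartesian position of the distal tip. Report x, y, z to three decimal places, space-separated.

θ = κ·ℓ = 1.2327 × 0.9266 = 1.14222 rad
ρ = (1 − cos θ)/κ = (1 − 0.41558)/1.2327 = 0.47410
z = sin θ / κ = 0.90956/1.2327 = 0.73786
x = ρ cos φ = 0.47410 × cos(206.52°) = -0.42421
y = ρ sin φ = 0.47410 × sin(206.52°) = -0.21169

-0.424 -0.212 0.738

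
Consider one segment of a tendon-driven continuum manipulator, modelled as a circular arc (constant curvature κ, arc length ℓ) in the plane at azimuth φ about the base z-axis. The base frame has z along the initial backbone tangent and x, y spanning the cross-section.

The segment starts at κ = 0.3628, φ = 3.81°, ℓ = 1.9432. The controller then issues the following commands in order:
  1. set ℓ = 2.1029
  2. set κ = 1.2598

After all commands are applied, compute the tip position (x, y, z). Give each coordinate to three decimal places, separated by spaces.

1.490 0.099 0.375

initial: κ=0.3628, φ=3.81°, ℓ=1.9432
cmd 1: set ℓ=2.1029 → (κ,φ,ℓ)=(0.3628,3.81°,2.1029) → tip=(0.7623,0.0508,1.9048)
cmd 2: set κ=1.2598 → (κ,φ,ℓ)=(1.2598,3.81°,2.1029) → tip=(1.4900,0.0992,0.3752)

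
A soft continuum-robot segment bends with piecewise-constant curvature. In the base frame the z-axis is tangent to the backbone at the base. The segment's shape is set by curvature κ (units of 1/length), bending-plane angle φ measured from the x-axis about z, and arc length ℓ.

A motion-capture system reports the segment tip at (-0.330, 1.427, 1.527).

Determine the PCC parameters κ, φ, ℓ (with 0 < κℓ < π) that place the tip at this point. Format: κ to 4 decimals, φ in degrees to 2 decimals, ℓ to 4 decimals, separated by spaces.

ρ = √(x²+y²) = √(-0.330² + 1.427²) = 1.46466
φ = atan2(y, x) mod 360° = atan2(1.427, -0.330) = 103.0210°
|p|² = ρ² + z² = 1.46466² + 1.527² = 4.47696
κ = 2ρ / |p|² = 2×1.46466 / 4.47696 = 0.65431
θ = 2·atan2(ρ, z) = 2·atan2(1.46466, 1.527) = 1.52913 rad
ℓ = θ/κ = 1.52913/0.65431 = 2.33700

0.6543 103.02 2.3370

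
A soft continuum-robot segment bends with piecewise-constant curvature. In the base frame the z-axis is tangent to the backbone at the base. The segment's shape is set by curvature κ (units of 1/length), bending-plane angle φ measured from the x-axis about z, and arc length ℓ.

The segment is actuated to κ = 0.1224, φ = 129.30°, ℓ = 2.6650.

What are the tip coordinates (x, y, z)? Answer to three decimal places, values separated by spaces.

-0.273 0.333 2.618

θ = κ·ℓ = 0.1224 × 2.6650 = 0.32620 rad
ρ = (1 − cos θ)/κ = (1 − 0.94727)/0.1224 = 0.43082
z = sin θ / κ = 0.32044/0.1224 = 2.61799
x = ρ cos φ = 0.43082 × cos(129.30°) = -0.27287
y = ρ sin φ = 0.43082 × sin(129.30°) = 0.33338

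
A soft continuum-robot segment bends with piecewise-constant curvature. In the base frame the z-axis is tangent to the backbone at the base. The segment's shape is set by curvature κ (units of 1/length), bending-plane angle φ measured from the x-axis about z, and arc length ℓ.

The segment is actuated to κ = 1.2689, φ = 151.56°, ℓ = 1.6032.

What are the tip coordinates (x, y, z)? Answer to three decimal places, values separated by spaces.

-1.003 0.543 0.705

θ = κ·ℓ = 1.2689 × 1.6032 = 2.03430 rad
ρ = (1 − cos θ)/κ = (1 − -0.44709)/1.2689 = 1.14042
z = sin θ / κ = 0.89449/1.2689 = 0.70493
x = ρ cos φ = 1.14042 × cos(151.56°) = -1.00279
y = ρ sin φ = 1.14042 × sin(151.56°) = 0.54311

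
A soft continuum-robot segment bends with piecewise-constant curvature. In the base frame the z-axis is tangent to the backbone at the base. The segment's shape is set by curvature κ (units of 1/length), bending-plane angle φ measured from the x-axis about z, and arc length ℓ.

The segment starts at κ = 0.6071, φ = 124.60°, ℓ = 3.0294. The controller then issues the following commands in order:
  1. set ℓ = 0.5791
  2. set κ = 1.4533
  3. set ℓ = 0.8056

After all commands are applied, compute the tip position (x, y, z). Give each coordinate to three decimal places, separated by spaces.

-0.239 0.346 0.634

initial: κ=0.6071, φ=124.60°, ℓ=3.0294
cmd 1: set ℓ=0.5791 → (κ,φ,ℓ)=(0.6071,124.60°,0.5791) → tip=(-0.0572,0.0829,0.5672)
cmd 2: set κ=1.4533 → (κ,φ,ℓ)=(1.4533,124.60°,0.5791) → tip=(-0.1304,0.1890,0.5131)
cmd 3: set ℓ=0.8056 → (κ,φ,ℓ)=(1.4533,124.60°,0.8056) → tip=(-0.2386,0.3458,0.6338)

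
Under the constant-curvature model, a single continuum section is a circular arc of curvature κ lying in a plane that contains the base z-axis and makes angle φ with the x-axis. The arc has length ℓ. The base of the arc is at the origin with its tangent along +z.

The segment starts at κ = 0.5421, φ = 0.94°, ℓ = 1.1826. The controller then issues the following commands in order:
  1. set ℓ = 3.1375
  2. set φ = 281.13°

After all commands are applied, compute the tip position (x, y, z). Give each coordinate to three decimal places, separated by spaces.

0.402 -2.045 1.829

initial: κ=0.5421, φ=0.94°, ℓ=1.1826
cmd 1: set ℓ=3.1375 → (κ,φ,ℓ)=(0.5421,0.94°,3.1375) → tip=(2.0836,0.0342,1.8291)
cmd 2: set φ=281.13° → (κ,φ,ℓ)=(0.5421,281.13°,3.1375) → tip=(0.4023,-2.0447,1.8291)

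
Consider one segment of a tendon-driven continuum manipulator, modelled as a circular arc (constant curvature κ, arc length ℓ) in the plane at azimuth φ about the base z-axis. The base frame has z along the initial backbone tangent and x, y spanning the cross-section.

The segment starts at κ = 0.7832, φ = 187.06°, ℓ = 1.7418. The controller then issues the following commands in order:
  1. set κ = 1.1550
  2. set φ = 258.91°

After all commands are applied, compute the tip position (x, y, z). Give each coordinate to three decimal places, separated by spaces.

-0.238 -1.212 0.783

initial: κ=0.7832, φ=187.06°, ℓ=1.7418
cmd 1: set κ=1.1550 → (κ,φ,ℓ)=(1.1550,187.06°,1.7418) → tip=(-1.2260,-0.1518,0.7830)
cmd 2: set φ=258.91° → (κ,φ,ℓ)=(1.1550,258.91°,1.7418) → tip=(-0.2376,-1.2123,0.7830)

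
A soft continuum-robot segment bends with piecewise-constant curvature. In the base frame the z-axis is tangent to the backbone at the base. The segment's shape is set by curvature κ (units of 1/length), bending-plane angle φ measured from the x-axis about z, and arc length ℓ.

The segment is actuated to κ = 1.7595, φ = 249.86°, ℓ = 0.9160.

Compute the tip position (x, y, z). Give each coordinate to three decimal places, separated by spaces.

-0.204 -0.555 0.568

θ = κ·ℓ = 1.7595 × 0.9160 = 1.61170 rad
ρ = (1 − cos θ)/κ = (1 − -0.04089)/1.7595 = 0.59159
z = sin θ / κ = 0.99916/1.7595 = 0.56787
x = ρ cos φ = 0.59159 × cos(249.86°) = -0.20369
y = ρ sin φ = 0.59159 × sin(249.86°) = -0.55541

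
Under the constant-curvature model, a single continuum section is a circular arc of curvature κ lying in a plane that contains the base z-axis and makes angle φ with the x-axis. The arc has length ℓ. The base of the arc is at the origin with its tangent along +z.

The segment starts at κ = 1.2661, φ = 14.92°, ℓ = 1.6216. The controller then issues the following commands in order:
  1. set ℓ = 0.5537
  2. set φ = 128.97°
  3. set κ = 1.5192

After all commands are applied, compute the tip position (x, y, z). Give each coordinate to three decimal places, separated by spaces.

initial: κ=1.2661, φ=14.92°, ℓ=1.6216
cmd 1: set ℓ=0.5537 → (κ,φ,ℓ)=(1.2661,14.92°,0.5537) → tip=(0.1800,0.0480,0.5094)
cmd 2: set φ=128.97° → (κ,φ,ℓ)=(1.2661,128.97°,0.5537) → tip=(-0.1171,0.1448,0.5094)
cmd 3: set κ=1.5192 → (κ,φ,ℓ)=(1.5192,128.97°,0.5537) → tip=(-0.1380,0.1706,0.4907)

-0.138 0.171 0.491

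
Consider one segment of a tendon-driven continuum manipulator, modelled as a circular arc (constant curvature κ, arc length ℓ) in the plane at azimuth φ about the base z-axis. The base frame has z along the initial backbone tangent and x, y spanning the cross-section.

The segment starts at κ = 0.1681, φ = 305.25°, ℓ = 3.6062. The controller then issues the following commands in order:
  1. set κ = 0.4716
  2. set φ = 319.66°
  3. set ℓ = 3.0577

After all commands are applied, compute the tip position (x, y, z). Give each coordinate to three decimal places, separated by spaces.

initial: κ=0.1681, φ=305.25°, ℓ=3.6062
cmd 1: set κ=0.4716 → (κ,φ,ℓ)=(0.4716,305.25°,3.6062) → tip=(1.3823,-1.9559,2.1026)
cmd 2: set φ=319.66° → (κ,φ,ℓ)=(0.4716,319.66°,3.6062) → tip=(1.8256,-1.5504,2.1026)
cmd 3: set ℓ=3.0577 → (κ,φ,ℓ)=(0.4716,319.66°,3.0577) → tip=(1.4087,-1.1963,2.1029)

1.409 -1.196 2.103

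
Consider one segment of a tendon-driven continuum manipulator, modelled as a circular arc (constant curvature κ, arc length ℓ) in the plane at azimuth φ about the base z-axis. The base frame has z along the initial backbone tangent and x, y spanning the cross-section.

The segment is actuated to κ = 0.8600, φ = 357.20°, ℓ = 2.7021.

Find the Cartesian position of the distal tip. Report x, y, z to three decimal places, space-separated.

1.956 -0.096 0.848

θ = κ·ℓ = 0.8600 × 2.7021 = 2.32381 rad
ρ = (1 − cos θ)/κ = (1 − -0.68384)/0.8600 = 1.95795
z = sin θ / κ = 0.72963/0.8600 = 0.84841
x = ρ cos φ = 1.95795 × cos(357.20°) = 1.95561
y = ρ sin φ = 1.95795 × sin(357.20°) = -0.09565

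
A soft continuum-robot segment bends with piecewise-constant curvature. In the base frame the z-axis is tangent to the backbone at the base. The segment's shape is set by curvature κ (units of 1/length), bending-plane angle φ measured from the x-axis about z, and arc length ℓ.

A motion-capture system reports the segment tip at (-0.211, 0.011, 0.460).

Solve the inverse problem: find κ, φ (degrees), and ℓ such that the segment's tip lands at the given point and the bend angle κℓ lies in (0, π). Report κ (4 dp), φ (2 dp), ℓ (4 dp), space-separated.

1.6491 177.02 0.5222

ρ = √(x²+y²) = √(-0.211² + 0.011²) = 0.21129
φ = atan2(y, x) mod 360° = atan2(0.011, -0.211) = 177.0157°
|p|² = ρ² + z² = 0.21129² + 0.460² = 0.25624
κ = 2ρ / |p|² = 2×0.21129 / 0.25624 = 1.64912
θ = 2·atan2(ρ, z) = 2·atan2(0.21129, 0.460) = 0.86115 rad
ℓ = θ/κ = 0.86115/1.64912 = 0.52219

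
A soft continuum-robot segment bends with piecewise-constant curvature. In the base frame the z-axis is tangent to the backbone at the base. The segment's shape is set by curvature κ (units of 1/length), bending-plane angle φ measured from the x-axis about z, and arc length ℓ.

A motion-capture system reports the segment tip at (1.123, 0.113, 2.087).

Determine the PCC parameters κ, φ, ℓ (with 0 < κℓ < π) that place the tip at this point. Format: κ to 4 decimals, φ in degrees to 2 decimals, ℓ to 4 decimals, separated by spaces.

ρ = √(x²+y²) = √(1.123² + 0.113²) = 1.12867
φ = atan2(y, x) mod 360° = atan2(0.113, 1.123) = 5.7460°
|p|² = ρ² + z² = 1.12867² + 2.087² = 5.62947
κ = 2ρ / |p|² = 2×1.12867 / 5.62947 = 0.40099
θ = 2·atan2(ρ, z) = 2·atan2(1.12867, 2.087) = 0.99152 rad
ℓ = θ/κ = 0.99152/0.40099 = 2.47270

0.4010 5.75 2.4727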